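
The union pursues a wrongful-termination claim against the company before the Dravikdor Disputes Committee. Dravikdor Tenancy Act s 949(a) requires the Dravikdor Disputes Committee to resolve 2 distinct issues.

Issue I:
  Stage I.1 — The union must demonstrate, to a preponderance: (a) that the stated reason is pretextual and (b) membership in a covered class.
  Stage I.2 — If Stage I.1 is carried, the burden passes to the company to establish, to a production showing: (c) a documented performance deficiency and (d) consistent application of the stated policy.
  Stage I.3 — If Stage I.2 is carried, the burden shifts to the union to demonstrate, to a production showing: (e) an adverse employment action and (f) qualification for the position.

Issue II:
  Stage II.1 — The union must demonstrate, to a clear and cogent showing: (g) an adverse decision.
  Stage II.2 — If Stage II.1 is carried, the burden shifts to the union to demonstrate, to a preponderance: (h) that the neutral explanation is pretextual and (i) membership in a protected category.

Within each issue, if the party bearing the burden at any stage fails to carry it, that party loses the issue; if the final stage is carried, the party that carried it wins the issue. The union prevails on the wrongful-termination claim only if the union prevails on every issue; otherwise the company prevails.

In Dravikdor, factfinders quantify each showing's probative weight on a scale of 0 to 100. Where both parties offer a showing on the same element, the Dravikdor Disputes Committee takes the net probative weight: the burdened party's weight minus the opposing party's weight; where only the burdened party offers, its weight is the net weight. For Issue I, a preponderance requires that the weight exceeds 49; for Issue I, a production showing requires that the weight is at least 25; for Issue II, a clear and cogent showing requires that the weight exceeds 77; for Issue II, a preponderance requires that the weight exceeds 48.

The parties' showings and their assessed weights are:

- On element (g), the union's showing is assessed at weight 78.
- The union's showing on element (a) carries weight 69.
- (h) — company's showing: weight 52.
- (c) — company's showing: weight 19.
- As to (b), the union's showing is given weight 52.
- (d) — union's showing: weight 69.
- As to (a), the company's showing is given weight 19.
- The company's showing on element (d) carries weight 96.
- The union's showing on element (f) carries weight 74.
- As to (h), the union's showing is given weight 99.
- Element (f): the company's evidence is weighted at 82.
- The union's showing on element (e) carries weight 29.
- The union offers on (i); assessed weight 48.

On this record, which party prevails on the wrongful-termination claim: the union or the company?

— Issue I —
Stage I.1 — burden on union; standard: a preponderance (weight exceeds 49).
    (a): 69 − 19 = 50 > 49 [met]
    (b): 52 > 49 [met]
  Stage I.1 carried; the burden shifts to the company.
Stage I.2 — burden on company; standard: a production showing (weight is at least 25).
    (c): 19 < 25 [not met]
    (d): 96 − 69 = 27 ≥ 25 [met]
  Not every element is met, so the company fails to carry Stage I.2.
So the union prevails on this issue.
— Issue II —
Stage II.1 — burden on union; standard: a clear and cogent showing (weight exceeds 77).
    (g): 78 > 77 [met]
  All elements met. The union retains the burden for Stage II.2.
Stage II.2 — burden on union; standard: a preponderance (weight exceeds 48).
    (h): 99 − 52 = 47 ≤ 48 [not met]
    (i): 48 ≤ 48 [not met]
  The union does not carry Stage II.2.
So the company prevails on this issue.
Per-issue: Issue I → union; Issue II → company. The union must prevail on every issue; overall, the company prevails.

company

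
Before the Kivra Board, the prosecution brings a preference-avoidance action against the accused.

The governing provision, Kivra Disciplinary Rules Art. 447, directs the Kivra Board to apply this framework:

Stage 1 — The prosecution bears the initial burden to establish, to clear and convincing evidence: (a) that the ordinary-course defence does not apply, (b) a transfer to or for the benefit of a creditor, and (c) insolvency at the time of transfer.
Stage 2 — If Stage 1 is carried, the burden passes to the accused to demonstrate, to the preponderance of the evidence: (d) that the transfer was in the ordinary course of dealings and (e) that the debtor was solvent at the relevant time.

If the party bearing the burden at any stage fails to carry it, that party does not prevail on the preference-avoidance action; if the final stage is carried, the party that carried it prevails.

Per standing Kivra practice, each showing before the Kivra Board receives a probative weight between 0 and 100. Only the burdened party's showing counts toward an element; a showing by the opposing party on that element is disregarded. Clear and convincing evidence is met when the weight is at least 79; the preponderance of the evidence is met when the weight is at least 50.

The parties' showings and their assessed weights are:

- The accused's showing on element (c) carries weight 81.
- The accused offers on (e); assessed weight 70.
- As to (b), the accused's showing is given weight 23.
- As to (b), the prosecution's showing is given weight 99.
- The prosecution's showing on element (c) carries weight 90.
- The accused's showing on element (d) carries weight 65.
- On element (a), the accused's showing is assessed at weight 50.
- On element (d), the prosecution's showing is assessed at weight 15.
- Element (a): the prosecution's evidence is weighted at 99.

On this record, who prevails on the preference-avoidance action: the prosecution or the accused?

accused

Stage 1 — burden on prosecution; standard: clear and convincing evidence (weight is at least 79).
    (a): 99 (accused's 50 disregarded) ≥ 79 [met]
    (b): 99 (accused's 23 disregarded) ≥ 79 [met]
    (c): 90 (accused's 81 disregarded) ≥ 79 [met]
  Stage 1 is satisfied; the onus moves to the accused.
Stage 2 — burden on accused; standard: the preponderance of the evidence (weight is at least 50).
    (d): 65 (prosecution's 15 disregarded) ≥ 50 [met]
    (e): 70 ≥ 50 [met]
  The accused carries the last stage.
With every stage satisfied, the accused prevails.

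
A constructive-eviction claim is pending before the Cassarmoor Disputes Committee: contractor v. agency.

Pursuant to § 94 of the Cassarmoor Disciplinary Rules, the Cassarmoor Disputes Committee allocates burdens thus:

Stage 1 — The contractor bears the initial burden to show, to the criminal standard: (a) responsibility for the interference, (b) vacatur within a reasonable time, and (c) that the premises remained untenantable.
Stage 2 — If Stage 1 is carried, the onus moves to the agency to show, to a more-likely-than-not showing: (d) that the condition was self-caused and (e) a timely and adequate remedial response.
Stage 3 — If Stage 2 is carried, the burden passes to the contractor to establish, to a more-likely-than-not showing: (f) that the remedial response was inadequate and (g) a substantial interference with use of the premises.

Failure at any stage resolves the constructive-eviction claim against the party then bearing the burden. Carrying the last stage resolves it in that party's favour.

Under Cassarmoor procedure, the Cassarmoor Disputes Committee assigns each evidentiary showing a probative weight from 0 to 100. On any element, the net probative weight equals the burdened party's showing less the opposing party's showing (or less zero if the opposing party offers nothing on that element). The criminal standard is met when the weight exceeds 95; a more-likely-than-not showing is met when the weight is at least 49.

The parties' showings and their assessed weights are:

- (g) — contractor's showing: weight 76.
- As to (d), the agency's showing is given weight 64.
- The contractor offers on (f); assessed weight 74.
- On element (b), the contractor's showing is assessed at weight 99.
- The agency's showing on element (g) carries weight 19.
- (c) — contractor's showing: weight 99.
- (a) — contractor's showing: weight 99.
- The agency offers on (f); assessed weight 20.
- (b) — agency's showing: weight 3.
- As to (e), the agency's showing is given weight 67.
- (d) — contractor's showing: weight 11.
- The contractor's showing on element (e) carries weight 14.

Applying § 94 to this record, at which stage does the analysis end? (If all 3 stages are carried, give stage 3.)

Stage 1 (contractor, the criminal standard, weight exceeds 95): (a) 99 > 95 — meets; (b) net 99−3=96 > 95 — meets; (c) 99 > 95 — meets.
  All elements met. The burden passes to the agency.
Stage 2 (agency, a more-likely-than-not showing, weight is at least 49): (d) net 64−11=53 ≥ 49 — meets; (e) net 67−14=53 ≥ 49 — meets.
  All elements met. The burden passes to the contractor.
Stage 3 (contractor, a more-likely-than-not showing, weight is at least 49): (f) net 74−20=54 ≥ 49 — meets; (g) net 76−19=57 ≥ 49 — meets.
  All elements met at the final stage.
Every stage carried; the contractor prevails.

stage 3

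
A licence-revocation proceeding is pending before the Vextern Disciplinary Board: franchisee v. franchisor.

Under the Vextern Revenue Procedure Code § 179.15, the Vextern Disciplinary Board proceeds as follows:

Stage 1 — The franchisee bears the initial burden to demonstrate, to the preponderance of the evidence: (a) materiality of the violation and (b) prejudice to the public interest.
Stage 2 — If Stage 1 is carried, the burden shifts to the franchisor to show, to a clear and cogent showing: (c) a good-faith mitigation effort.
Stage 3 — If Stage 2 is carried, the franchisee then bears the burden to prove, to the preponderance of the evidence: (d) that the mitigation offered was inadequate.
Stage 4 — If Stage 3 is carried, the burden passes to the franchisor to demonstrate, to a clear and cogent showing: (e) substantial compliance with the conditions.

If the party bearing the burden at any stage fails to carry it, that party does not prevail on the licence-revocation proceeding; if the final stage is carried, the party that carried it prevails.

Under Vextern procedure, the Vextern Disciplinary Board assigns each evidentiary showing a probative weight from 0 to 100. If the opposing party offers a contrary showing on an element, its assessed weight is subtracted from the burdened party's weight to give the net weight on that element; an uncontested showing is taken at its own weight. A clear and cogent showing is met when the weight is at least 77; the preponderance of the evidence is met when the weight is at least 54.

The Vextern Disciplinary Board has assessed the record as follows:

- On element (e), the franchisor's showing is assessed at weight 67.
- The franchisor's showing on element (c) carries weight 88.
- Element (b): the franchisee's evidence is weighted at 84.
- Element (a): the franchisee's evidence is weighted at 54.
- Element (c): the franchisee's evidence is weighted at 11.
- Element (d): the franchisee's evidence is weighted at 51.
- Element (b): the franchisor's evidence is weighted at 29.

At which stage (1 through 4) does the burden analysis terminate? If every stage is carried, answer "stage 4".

stage 3

Stage 1 (franchisee, the preponderance of the evidence, weight is at least 54): (a) 54 ≥ 54 — meets; (b) net 84−29=55 ≥ 54 — meets.
  Stage 1 carried; the burden shifts to the franchisor.
Stage 2 (franchisor, a clear and cogent showing, weight is at least 77): (c) net 88−11=77 ≥ 77 — meets.
  All elements met. The burden passes to the franchisee.
Stage 3 (franchisee, the preponderance of the evidence, weight is at least 54): (d) 51 < 54 — fails.
  Stage 3 not carried; the franchisee fails its burden.
The analysis ends at Stage 3; the franchisor prevails.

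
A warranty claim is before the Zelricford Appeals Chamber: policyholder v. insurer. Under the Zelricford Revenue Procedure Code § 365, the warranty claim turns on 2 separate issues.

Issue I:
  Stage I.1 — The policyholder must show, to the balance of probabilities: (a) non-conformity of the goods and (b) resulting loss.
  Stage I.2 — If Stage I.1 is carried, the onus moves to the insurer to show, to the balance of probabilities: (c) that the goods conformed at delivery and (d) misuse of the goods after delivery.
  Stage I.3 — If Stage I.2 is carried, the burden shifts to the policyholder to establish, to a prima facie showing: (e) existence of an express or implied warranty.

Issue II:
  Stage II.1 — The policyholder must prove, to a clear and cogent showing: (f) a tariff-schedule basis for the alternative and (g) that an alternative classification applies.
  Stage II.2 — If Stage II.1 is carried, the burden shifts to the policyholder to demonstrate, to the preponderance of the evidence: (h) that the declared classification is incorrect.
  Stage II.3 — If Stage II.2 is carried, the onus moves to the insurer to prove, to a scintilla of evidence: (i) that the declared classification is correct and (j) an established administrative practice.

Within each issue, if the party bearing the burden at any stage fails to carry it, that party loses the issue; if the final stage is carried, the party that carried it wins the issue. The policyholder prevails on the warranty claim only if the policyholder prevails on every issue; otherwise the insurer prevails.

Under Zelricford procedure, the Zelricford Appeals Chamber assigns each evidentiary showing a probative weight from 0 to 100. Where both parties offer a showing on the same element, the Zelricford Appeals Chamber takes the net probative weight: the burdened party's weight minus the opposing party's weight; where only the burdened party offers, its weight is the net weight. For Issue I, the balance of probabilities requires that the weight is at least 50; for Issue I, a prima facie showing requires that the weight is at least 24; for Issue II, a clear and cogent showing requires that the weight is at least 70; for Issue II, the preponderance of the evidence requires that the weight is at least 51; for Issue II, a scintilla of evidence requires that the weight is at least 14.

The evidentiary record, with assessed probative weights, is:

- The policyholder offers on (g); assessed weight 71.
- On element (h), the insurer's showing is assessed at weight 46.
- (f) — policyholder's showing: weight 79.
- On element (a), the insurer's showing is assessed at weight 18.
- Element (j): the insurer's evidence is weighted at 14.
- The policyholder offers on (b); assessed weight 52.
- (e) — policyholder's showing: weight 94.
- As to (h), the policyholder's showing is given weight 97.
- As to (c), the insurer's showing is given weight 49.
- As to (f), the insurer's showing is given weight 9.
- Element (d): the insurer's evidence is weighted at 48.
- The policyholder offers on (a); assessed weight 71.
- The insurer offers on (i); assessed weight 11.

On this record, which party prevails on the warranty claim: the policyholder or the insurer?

policyholder

— Issue I —
Stage I.1 (policyholder, the balance of probabilities, weight is at least 50): (a) net 71−18=53 ≥ 50 — meets; (b) 52 ≥ 50 — meets.
  All elements met. The burden passes to the insurer.
Stage I.2 (insurer, the balance of probabilities, weight is at least 50): (c) 49 < 50 — fails; (d) 48 < 50 — fails.
  The insurer does not carry Stage I.2.
So the policyholder prevails on this issue.
— Issue II —
Stage II.1 (policyholder, a clear and cogent showing, weight is at least 70): (f) net 79−9=70 ≥ 70 — meets; (g) 71 ≥ 70 — meets.
  All elements met. The policyholder retains the burden for Stage II.2.
Stage II.2 (policyholder, the preponderance of the evidence, weight is at least 51): (h) net 97−46=51 ≥ 51 — meets.
  Stage II.2 carried; the burden shifts to the insurer.
Stage II.3 (insurer, a scintilla of evidence, weight is at least 14): (i) 11 < 14 — fails; (j) 14 ≥ 14 — meets.
  The insurer does not carry Stage II.3.
The analysis ends at Stage II.3; the policyholder prevails on this issue.
Per-issue: Issue I → policyholder; Issue II → policyholder. The policyholder must prevail on every issue; overall, the policyholder prevails.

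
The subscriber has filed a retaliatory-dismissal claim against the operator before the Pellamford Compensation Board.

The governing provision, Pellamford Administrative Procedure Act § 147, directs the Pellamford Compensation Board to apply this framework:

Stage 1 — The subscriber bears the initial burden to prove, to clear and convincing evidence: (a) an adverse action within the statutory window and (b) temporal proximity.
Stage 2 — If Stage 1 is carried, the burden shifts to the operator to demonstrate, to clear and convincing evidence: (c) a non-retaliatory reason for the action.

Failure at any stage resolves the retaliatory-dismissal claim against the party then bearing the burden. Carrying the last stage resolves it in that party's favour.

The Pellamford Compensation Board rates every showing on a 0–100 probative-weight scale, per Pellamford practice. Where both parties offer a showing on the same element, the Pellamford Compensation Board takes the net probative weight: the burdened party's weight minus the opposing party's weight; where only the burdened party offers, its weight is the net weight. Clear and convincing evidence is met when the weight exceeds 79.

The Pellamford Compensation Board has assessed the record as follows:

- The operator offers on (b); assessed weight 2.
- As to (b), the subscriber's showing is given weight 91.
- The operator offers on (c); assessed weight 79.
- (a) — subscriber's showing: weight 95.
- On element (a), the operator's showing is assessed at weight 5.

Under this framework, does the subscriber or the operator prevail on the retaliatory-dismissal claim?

Stage 1 (subscriber, clear and convincing evidence, weight exceeds 79): (a) net 95−5=90 > 79 — meets; (b) net 91−2=89 > 79 — meets.
  All elements met. The burden passes to the operator.
Stage 2 (operator, clear and convincing evidence, weight exceeds 79): (c) 79 ≤ 79 — fails.
  The operator does not carry Stage 2.
The analysis ends at Stage 2; the subscriber prevails.

subscriber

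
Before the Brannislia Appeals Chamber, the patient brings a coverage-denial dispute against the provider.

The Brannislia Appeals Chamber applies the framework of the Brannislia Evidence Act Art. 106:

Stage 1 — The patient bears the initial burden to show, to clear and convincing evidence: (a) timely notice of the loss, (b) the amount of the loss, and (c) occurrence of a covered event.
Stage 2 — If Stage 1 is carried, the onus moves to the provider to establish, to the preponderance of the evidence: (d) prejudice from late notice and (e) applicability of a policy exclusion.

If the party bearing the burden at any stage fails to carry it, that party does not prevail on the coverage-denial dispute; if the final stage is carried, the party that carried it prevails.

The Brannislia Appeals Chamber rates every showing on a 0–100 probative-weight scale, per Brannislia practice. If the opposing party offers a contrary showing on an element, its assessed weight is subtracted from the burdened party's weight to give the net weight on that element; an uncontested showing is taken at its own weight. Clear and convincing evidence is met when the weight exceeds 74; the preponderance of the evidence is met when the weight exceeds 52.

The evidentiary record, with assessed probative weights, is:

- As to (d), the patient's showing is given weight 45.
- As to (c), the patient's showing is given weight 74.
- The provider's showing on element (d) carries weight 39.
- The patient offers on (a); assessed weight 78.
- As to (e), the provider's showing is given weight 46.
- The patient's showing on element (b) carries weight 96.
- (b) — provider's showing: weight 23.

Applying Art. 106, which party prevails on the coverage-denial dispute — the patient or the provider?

Stage 1 (patient, clear and convincing evidence, weight exceeds 74): (a) 78 > 74 — meets; (b) net 96−23=73 ≤ 74 — fails; (c) 74 ≤ 74 — fails.
  Not every element is met, so the patient fails to carry Stage 1.
The analysis ends at Stage 1; the provider prevails.

provider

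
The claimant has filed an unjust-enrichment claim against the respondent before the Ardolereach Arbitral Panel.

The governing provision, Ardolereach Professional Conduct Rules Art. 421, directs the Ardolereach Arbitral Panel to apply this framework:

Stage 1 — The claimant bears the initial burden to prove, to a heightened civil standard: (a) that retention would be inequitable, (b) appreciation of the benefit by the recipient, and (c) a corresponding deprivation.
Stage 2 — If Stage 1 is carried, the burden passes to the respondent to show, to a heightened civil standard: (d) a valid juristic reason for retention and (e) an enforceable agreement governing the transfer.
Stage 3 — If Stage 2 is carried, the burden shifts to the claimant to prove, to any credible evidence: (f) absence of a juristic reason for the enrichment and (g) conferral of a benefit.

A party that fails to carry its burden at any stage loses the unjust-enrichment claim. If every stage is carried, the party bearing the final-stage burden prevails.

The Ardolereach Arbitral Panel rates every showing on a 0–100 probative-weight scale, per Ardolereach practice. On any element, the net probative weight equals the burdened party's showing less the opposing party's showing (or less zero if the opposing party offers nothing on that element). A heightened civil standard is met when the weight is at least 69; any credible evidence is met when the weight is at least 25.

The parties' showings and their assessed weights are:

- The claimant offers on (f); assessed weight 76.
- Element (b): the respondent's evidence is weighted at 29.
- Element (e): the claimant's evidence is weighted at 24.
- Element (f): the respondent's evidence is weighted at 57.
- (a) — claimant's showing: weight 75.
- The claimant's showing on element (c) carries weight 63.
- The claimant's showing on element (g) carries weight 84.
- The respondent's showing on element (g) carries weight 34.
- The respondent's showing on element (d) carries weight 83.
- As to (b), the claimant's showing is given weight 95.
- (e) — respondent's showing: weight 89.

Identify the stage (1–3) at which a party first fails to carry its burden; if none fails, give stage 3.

stage 1

Stage 1 (claimant, a heightened civil standard, weight is at least 69): (a) 75 ≥ 69 — meets; (b) net 95−29=66 < 69 — fails; (c) 63 < 69 — fails.
  Stage 1 not carried; the claimant fails its burden.
The analysis ends at Stage 1; the respondent prevails.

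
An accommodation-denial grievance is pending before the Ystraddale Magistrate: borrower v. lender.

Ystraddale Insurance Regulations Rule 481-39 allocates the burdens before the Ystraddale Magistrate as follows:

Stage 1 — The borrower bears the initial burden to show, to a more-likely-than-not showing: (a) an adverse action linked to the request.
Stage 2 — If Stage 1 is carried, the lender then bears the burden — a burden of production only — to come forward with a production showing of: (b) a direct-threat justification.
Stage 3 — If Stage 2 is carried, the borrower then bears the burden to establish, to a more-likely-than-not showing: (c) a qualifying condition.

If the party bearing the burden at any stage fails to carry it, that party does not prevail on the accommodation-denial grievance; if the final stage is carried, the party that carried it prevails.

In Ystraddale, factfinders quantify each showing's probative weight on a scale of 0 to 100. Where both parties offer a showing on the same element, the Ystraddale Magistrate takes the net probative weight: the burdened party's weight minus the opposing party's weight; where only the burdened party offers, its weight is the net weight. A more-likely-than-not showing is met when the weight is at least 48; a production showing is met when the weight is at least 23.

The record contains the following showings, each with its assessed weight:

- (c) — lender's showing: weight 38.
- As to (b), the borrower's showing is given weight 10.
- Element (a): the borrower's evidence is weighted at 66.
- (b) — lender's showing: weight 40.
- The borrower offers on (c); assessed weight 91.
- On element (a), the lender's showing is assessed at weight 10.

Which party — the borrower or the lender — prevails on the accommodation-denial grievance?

Stage 1 — burden on borrower; standard: a more-likely-than-not showing (weight is at least 48).
    (a): 66 − 10 = 56 ≥ 48 [met]
  Stage 1 is satisfied; the onus moves to the lender.
Stage 2 — burden on lender; standard: a production showing (weight is at least 23).
    (b): 40 − 10 = 30 ≥ 23 [met]
  All elements met. The burden passes to the borrower.
Stage 3 — burden on borrower; standard: a more-likely-than-not showing (weight is at least 48).
    (c): 91 − 38 = 53 ≥ 48 [met]
  The borrower carries the last stage.
All stages carried — the borrower prevails.

borrower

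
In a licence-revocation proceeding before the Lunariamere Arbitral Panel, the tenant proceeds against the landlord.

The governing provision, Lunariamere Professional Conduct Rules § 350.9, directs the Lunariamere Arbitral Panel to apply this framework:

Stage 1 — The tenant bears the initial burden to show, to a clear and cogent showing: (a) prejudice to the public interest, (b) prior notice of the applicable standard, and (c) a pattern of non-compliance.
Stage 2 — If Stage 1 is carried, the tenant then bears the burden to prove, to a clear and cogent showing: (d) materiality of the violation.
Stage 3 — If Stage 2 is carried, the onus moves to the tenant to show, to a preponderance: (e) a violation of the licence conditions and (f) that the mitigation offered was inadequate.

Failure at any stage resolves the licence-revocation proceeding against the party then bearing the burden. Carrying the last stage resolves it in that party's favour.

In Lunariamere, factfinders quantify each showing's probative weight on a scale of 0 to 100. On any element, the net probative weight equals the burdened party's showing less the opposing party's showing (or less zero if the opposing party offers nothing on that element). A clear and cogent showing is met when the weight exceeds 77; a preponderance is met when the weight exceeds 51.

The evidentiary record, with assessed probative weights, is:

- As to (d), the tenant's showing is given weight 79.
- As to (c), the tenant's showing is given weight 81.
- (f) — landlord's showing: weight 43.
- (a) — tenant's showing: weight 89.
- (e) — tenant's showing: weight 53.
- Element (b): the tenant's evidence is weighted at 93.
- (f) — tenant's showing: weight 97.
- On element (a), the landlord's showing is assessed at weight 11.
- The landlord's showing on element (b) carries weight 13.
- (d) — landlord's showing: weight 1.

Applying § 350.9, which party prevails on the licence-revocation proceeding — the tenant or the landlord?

tenant

Stage 1 — burden on tenant; standard: a clear and cogent showing (weight exceeds 77).
    (a): 89 − 11 = 78 > 77 [met]
    (b): 93 − 13 = 80 > 77 [met]
    (c): 81 > 77 [met]
  All elements met. The tenant retains the burden for Stage 2.
Stage 2 — burden on tenant; standard: a clear and cogent showing (weight exceeds 77).
    (d): 79 − 1 = 78 > 77 [met]
  Stage 2 carried; the burden remains with the tenant.
Stage 3 — burden on tenant; standard: a preponderance (weight exceeds 51).
    (e): 53 > 51 [met]
    (f): 97 − 43 = 54 > 51 [met]
  Stage 3 carried; the final stage is satisfied.
All stages carried — the tenant prevails.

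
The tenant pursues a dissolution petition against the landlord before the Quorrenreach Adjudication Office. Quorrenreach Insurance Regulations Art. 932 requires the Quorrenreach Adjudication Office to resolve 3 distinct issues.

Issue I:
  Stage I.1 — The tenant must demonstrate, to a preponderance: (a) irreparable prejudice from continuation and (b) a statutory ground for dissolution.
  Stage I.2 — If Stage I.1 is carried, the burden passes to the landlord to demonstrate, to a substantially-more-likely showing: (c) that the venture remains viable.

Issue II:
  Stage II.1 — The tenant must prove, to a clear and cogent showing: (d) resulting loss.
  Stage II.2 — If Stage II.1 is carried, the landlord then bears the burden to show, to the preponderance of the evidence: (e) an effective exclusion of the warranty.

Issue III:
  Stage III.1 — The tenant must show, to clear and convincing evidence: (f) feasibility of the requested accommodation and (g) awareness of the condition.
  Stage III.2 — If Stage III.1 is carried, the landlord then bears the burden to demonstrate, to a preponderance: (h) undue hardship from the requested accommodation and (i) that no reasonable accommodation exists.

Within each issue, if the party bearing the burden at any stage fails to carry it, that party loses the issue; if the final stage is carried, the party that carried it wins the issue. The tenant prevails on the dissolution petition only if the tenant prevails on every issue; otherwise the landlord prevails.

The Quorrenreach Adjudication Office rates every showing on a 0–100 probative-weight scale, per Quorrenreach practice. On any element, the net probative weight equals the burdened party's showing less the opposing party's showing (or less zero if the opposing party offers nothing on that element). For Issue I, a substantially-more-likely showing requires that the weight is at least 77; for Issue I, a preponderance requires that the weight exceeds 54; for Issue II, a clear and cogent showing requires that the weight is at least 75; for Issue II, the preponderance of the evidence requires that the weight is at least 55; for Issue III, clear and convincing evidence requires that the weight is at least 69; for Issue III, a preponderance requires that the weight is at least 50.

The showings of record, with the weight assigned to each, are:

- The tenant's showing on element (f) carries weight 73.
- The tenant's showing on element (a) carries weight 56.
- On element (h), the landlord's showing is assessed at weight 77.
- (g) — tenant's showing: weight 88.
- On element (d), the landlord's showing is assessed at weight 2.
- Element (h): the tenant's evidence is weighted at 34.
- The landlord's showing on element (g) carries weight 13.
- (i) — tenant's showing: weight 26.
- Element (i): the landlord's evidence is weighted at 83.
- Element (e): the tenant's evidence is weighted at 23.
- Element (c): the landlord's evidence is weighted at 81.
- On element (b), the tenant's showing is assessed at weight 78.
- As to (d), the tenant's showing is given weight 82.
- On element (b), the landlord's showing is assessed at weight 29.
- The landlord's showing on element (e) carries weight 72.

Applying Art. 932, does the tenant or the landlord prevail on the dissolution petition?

landlord

— Issue I —
Stage I.1 (tenant, a preponderance, weight exceeds 54): (a) 56 > 54 — meets; (b) net 78−29=49 ≤ 54 — fails.
  Stage I.1 not carried; the tenant fails its burden.
The analysis ends at Stage I.1; the landlord prevails on this issue.
— Issue II —
Stage II.1 (tenant, a clear and cogent showing, weight is at least 75): (d) net 82−2=80 ≥ 75 — meets.
  All elements met. The burden passes to the landlord.
Stage II.2 (landlord, the preponderance of the evidence, weight is at least 55): (e) net 72−23=49 < 55 — fails.
  Not every element is met, so the landlord fails to carry Stage II.2.
So the tenant prevails on this issue.
— Issue III —
Stage III.1 (tenant, clear and convincing evidence, weight is at least 69): (f) 73 ≥ 69 — meets; (g) net 88−13=75 ≥ 69 — meets.
  The tenant carries Stage III.1; the landlord now bears the burden.
Stage III.2 (landlord, a preponderance, weight is at least 50): (h) net 77−34=43 < 50 — fails; (i) net 83−26=57 ≥ 50 — meets.
  The landlord does not carry Stage III.2.
So the tenant prevails on this issue.
Per-issue: Issue I → landlord; Issue II → tenant; Issue III → tenant. The tenant must prevail on every issue; overall, the landlord prevails.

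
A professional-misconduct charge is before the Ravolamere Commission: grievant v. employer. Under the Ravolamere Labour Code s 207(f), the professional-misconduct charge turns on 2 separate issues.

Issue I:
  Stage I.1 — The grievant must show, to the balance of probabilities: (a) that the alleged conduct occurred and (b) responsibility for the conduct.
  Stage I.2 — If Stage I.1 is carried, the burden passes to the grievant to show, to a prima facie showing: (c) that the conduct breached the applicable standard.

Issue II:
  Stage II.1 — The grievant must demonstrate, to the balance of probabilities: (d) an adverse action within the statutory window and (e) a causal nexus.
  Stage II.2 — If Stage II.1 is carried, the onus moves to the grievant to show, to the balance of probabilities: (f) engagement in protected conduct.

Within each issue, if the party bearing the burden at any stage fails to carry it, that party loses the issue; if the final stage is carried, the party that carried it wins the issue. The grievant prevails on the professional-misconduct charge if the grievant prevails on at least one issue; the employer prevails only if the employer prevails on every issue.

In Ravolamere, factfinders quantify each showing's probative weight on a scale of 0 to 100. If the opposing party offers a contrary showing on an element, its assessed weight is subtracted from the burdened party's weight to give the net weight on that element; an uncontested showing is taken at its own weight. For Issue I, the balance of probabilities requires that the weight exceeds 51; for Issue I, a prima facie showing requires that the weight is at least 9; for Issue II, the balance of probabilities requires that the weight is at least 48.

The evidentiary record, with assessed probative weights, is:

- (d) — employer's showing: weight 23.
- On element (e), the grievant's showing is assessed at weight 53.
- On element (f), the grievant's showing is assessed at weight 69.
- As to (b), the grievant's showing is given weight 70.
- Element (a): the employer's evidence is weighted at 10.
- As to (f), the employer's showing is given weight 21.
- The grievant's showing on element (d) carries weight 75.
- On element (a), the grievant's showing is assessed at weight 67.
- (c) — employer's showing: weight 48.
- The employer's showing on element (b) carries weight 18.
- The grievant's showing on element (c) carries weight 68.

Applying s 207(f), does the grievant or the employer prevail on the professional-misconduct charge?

— Issue I —
At Stage I.1 the grievant must meet the balance of probabilities (weight exceeds 51): on (a) the weight is 67 less the opposing 10 gives net 57, which does exceed 51, so (a) meets the standard; on (b) the weight is 70 less the opposing 18 gives net 52, > 51, so (b) meets the standard.
  All elements met. The grievant retains the burden for Stage I.2.
At Stage I.2 the grievant must meet a prima facie showing (weight is at least 9): on (c) the weight is 68 less the opposing 48 gives net 20, which does reach 9, so (c) meets the standard.
  The grievant carries the last stage.
Every stage carried; the grievant prevails on this issue.
— Issue II —
Stage II.1 (grievant, the balance of probabilities, weight is at least 48): (d) net 75−23=52 ≥ 48 — meets; (e) 53 ≥ 48 — meets.
  Stage II.1 carried; the burden remains with the grievant.
Stage II.2 (grievant, the balance of probabilities, weight is at least 48): (f) net 69−21=48 ≥ 48 — meets.
  Stage II.2 carried; the final stage is satisfied.
With every stage satisfied, the grievant prevails on this issue.
Per-issue: Issue I → grievant; Issue II → grievant. The grievant must prevail on at least one issue; overall, the grievant prevails.

grievant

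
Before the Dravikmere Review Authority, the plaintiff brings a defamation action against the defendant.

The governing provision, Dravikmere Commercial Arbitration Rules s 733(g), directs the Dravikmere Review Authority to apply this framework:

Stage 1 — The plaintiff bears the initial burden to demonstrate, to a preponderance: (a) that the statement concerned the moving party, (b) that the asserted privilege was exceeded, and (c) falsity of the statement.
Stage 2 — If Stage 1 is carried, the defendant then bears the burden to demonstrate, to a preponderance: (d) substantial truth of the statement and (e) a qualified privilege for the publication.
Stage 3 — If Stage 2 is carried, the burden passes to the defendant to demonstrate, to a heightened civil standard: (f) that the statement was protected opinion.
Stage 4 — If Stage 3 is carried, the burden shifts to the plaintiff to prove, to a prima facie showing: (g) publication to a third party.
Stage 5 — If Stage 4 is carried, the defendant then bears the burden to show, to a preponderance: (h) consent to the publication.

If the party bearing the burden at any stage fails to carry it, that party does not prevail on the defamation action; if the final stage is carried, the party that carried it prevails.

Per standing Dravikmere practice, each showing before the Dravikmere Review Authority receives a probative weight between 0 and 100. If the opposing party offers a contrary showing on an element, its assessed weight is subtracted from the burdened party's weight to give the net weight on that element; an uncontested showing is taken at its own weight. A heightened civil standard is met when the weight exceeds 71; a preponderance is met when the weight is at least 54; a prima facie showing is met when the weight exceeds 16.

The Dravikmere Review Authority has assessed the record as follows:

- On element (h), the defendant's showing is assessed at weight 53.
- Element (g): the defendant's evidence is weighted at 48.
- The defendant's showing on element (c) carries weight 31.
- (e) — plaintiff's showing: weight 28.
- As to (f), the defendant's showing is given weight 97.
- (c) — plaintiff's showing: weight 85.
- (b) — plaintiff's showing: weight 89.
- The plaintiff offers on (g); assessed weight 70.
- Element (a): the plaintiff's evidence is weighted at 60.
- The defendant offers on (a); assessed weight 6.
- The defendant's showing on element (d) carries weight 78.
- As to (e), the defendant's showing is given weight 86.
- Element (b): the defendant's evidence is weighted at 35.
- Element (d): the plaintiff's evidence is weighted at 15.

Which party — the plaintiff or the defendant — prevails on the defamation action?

Stage 1 (plaintiff, a preponderance, weight is at least 54): (a) net 60−6=54 ≥ 54 — meets; (b) net 89−35=54 ≥ 54 — meets; (c) net 85−31=54 ≥ 54 — meets.
  Stage 1 is satisfied; the onus moves to the defendant.
Stage 2 (defendant, a preponderance, weight is at least 54): (d) net 78−15=63 ≥ 54 — meets; (e) net 86−28=58 ≥ 54 — meets.
  All elements met. The defendant retains the burden for Stage 3.
Stage 3 (defendant, a heightened civil standard, weight exceeds 71): (f) 97 > 71 — meets.
  Stage 3 is satisfied; the onus moves to the plaintiff.
Stage 4 (plaintiff, a prima facie showing, weight exceeds 16): (g) net 70−48=22 > 16 — meets.
  The plaintiff carries Stage 4; the defendant now bears the burden.
Stage 5 (defendant, a preponderance, weight is at least 54): (h) 53 < 54 — fails.
  Stage 5 not carried; the defendant fails its burden.
So the plaintiff prevails.

plaintiff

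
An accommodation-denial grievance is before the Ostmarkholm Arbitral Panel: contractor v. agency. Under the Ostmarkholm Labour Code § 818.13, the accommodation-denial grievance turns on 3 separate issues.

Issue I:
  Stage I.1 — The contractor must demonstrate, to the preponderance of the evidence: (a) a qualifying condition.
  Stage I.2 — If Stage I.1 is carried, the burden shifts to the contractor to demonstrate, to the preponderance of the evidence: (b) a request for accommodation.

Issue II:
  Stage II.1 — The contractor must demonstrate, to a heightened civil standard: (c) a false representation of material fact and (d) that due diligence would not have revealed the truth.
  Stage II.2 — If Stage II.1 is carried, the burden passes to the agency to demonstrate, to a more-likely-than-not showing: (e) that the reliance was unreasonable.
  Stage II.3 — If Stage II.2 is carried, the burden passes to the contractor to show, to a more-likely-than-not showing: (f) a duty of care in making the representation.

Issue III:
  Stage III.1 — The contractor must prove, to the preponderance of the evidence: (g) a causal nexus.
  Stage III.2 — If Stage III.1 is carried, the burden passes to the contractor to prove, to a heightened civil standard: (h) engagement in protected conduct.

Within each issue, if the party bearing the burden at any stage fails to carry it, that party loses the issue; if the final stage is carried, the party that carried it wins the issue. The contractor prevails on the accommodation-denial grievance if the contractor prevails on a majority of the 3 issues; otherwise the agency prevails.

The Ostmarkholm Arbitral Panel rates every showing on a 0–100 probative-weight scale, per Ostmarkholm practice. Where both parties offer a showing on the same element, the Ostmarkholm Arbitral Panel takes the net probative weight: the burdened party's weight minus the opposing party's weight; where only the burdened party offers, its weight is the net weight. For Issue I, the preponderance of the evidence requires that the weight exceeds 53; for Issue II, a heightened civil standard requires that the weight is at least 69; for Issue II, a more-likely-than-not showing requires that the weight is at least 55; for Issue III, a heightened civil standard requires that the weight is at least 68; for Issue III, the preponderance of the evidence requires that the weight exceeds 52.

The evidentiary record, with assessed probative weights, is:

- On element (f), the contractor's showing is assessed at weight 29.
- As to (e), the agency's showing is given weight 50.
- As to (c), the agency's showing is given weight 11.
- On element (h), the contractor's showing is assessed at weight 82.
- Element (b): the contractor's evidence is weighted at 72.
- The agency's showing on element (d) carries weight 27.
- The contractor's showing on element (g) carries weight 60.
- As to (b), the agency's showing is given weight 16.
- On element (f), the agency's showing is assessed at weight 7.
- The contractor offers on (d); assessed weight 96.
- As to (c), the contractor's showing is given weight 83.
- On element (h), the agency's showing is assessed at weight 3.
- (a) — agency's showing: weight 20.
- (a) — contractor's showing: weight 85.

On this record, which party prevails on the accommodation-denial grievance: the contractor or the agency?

— Issue I —
At Stage I.1 the contractor must meet the preponderance of the evidence (weight exceeds 53): on (a) the weight is 85 less the opposing 20 gives net 65, which does exceed 53, so (a) meets the standard.
  Stage I.1 is satisfied; the contractor continues to bear the burden.
At Stage I.2 the contractor must meet the preponderance of the evidence (weight exceeds 53): on (b) the weight is 72 less the opposing 16 gives net 56, which does exceed 53, so (b) meets the standard.
  All elements met at the final stage.
With every stage satisfied, the contractor prevails on this issue.
— Issue II —
At Stage II.1 the contractor must meet a heightened civil standard (weight is at least 69): on (c) the weight is 83 less the opposing 11 gives net 72, ≥ 69, so (c) meets the standard; on (d) the weight is 96 less the opposing 27 gives net 69, which does reach 69, so (d) meets the standard.
  All elements met. The burden passes to the agency.
At Stage II.2 the agency must meet a more-likely-than-not showing (weight is at least 55): on (e) the weight is 50, < 55, so (e) does not meet the standard.
  Stage II.2 not carried; the agency fails its burden.
The analysis ends at Stage II.2; the contractor prevails on this issue.
— Issue III —
At Stage III.1 the contractor must meet the preponderance of the evidence (weight exceeds 52): on (g) the weight is 60, which does exceed 52, so (g) meets the standard.
  Stage III.1 is satisfied; the contractor continues to bear the burden.
At Stage III.2 the contractor must meet a heightened civil standard (weight is at least 68): on (h) the weight is 82 less the opposing 3 gives net 79, which does reach 68, so (h) meets the standard.
  All elements met at the final stage.
All stages carried — the contractor prevails on this issue.
Per-issue: Issue I → contractor; Issue II → contractor; Issue III → contractor. The contractor must prevail on a majority of issues; overall, the contractor prevails.

contractor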